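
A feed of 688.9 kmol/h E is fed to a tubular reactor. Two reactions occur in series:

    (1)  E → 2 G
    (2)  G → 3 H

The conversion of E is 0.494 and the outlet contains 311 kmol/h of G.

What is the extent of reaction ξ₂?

Conversion of E: E consumed = 1ξ₁ = 0.494 × 688.9 → ξ₁ = 340.3 kmol/h.
G balance: n_G = 0 + 2ξ₁ − 1ξ₂ = 311 → ξ₂ = (2·340.3 − 311)/1 = 369.6 kmol/h.
Outlet amounts (n = n₀ + Σ ν·ξ):
  E: 688.9 − 1(340.3) = 348.6
  G: 0 + 2(340.3) − 1(369.6) = 311
  H: 0 + 3(369.6) = 1109

ξ₂ = 370 kmol/h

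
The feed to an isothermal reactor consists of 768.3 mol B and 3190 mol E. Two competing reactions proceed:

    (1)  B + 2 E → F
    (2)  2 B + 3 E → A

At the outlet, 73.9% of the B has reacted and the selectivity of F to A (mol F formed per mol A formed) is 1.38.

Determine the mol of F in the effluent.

232 mol

Conversion of B: B consumed = 0.739 × 768.3 = 567.8 mol = 1ξ₁ + 2ξ₂.
Selectivity: 1ξ₁ / (1ξ₂) = 1.38 → ξ₁ = 1.38 ξ₂.
Substitute: (1·1.38 + 2) ξ₂ = 567.8 → ξ₂ = 168 mol, ξ₁ = 231.8 mol.
Outlet amounts (n = n₀ + Σ ν·ξ):
  B: 768.3 − 1(231.8) − 2(168) = 200.5
  E: 3190 − 2(231.8) − 3(168) = 2222
  F: 0 + 1(231.8) = 231.8
  A: 0 + 1(168) = 168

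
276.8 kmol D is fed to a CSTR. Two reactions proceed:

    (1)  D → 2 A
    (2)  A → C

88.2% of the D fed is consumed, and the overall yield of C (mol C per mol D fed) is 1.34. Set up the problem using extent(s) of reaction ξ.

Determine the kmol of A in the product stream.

Conversion of D: D consumed = 1ξ₁ = 0.882 × 276.8 → ξ₁ = 244.1 kmol.
Yield of C: 1ξ₂ / 276.8 = 1.34 → ξ₂ = 370.9 kmol.
Outlet amounts (n = n₀ + Σ ν·ξ):
  D: 276.8 − 1(244.1) = 32.66
  A: 0 + 2(244.1) − 1(370.9) = 117.4
  C: 0 + 1(370.9) = 370.9

117 kmol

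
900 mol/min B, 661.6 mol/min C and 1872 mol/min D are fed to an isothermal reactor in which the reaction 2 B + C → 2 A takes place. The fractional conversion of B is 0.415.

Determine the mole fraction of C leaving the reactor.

0.146

B reacted = 0.415 × 900 = 373.5 mol/min; ν_B = −2, so ξ = 373.5/2 = 186.8 mol/min.
Outlet amounts (n = n₀ + ν ξ):
  B: 900 − 2(186.8) = 526.5
  C: 661.6 − 1(186.8) = 474.9
  A: 0 + 2(186.8) = 373.5
  D: 1872 (inert)
Total out = 3247 mol/min; y_C = 474.9 / 3247 = 0.1462.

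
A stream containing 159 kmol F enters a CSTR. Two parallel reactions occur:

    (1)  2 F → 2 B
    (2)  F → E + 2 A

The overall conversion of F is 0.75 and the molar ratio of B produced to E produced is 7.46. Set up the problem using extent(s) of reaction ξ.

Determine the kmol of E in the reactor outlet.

14.1 kmol

Conversion of F: F consumed = 0.75 × 159 = 119.2 kmol = 2ξ₁ + 1ξ₂.
Selectivity: 2ξ₁ / (1ξ₂) = 7.46 → ξ₁ = 3.73 ξ₂.
Substitute: (2·3.73 + 1) ξ₂ = 119.2 → ξ₂ = 14.1 kmol, ξ₁ = 52.58 kmol.
Outlet amounts (n = n₀ + Σ ν·ξ):
  F: 159 − 2(52.58) − 1(14.1) = 39.75
  B: 0 + 2(52.58) = 105.2
  E: 0 + 1(14.1) = 14.1
  A: 0 + 2(14.1) = 28.19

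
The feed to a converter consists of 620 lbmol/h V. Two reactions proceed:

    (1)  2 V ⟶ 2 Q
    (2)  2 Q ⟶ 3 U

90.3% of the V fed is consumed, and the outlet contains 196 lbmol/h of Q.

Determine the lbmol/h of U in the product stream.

Conversion of V: V consumed = 2ξ₁ = 0.903 × 620 → ξ₁ = 279.9 lbmol/h.
Q balance: n_Q = 0 + 2ξ₁ − 2ξ₂ = 196 → ξ₂ = (2·279.9 − 196)/2 = 181.9 lbmol/h.
Outlet amounts (n = n₀ + Σ ν·ξ):
  V: 620 − 2(279.9) = 60.14
  Q: 0 + 2(279.9) − 2(181.9) = 196
  U: 0 + 3(181.9) = 545.8

546 lbmol/h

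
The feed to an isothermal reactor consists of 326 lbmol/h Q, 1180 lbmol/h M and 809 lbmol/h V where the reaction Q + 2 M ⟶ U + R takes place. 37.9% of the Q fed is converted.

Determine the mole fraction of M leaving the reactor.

0.426

Q reacted = 0.379 × 326 = 123.6 lbmol/h; ν_Q = −1, so ξ = 123.6/1 = 123.6 lbmol/h.
Outlet amounts (n = n₀ + ν ξ):
  Q: 326 − 1(123.6) = 202.4
  M: 1180 − 2(123.6) = 932.9
  U: 0 + 1(123.6) = 123.6
  R: 0 + 1(123.6) = 123.6
  V: 809 (inert)
Total out = 2191 lbmol/h; y_M = 932.9 / 2191 = 0.4257.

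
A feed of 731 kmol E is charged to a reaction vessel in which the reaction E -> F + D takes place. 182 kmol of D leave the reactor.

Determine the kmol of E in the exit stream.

For D: n = n₀ + 1ξ → 182 = 0 + 1ξ, giving ξ = 182 kmol.
Outlet amounts (n = n₀ + ν ξ):
  E: 731 − 1(182) = 549
  F: 0 + 1(182) = 182
  D: 0 + 1(182) = 182

549 kmol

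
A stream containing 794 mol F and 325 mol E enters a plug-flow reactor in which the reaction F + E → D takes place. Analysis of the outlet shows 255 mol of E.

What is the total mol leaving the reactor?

For E: n = n₀ − 1ξ → 255 = 325 − 1ξ, giving ξ = 70 mol.
Outlet amounts (n = n₀ + ν ξ):
  F: 794 − 1(70) = 724
  E: 325 − 1(70) = 255
  D: 0 + 1(70) = 70
Total out = 724 + 255 + 70 = 1049 mol.

1050 mol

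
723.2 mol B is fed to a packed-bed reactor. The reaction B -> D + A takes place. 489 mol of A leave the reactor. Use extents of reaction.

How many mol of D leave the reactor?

For A: n = n₀ + 1ξ → 489 = 0 + 1ξ, giving ξ = 489 mol.
Outlet amounts (n = n₀ + ν ξ):
  B: 723.2 − 1(489) = 234.2
  D: 0 + 1(489) = 489
  A: 0 + 1(489) = 489

489 mol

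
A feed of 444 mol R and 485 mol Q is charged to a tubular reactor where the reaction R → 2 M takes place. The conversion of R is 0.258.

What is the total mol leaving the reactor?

R reacted = 0.258 × 444 = 114.6 mol; ν_R = −1, so ξ = 114.6/1 = 114.6 mol.
Outlet amounts (n = n₀ + ν ξ):
  R: 444 − 1(114.6) = 329.4
  M: 0 + 2(114.6) = 229.1
  Q: 485 (inert)
Total out = 329.4 + 229.1 + 485 = 1044 mol.

1040 mol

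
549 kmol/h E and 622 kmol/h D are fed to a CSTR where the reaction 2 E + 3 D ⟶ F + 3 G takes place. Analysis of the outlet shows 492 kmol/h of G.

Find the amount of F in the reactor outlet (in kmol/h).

164 kmol/h

For G: n = n₀ + 3ξ → 492 = 0 + 3ξ, giving ξ = 164 kmol/h.
Outlet amounts (n = n₀ + ν ξ):
  E: 549 − 2(164) = 221
  D: 622 − 3(164) = 130
  F: 0 + 1(164) = 164
  G: 0 + 3(164) = 492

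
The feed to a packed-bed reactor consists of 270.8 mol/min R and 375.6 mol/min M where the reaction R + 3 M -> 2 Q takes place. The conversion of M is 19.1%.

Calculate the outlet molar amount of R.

247 mol/min

M reacted = 0.191 × 375.6 = 71.74 mol/min; ν_M = −3, so ξ = 71.74/3 = 23.91 mol/min.
Outlet amounts (n = n₀ + ν ξ):
  R: 270.8 − 1(23.91) = 246.9
  M: 375.6 − 3(23.91) = 303.9
  Q: 0 + 2(23.91) = 47.83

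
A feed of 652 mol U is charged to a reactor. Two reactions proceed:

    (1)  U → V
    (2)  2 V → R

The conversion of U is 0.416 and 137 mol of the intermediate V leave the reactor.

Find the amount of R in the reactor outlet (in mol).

67.1 mol

Conversion of U: U consumed = 1ξ₁ = 0.416 × 652 → ξ₁ = 271.2 mol.
V balance: n_V = 0 + 1ξ₁ − 2ξ₂ = 137 → ξ₂ = (1·271.2 − 137)/2 = 67.12 mol.
Outlet amounts (n = n₀ + Σ ν·ξ):
  U: 652 − 1(271.2) = 380.8
  V: 0 + 1(271.2) − 2(67.12) = 137
  R: 0 + 1(67.12) = 67.12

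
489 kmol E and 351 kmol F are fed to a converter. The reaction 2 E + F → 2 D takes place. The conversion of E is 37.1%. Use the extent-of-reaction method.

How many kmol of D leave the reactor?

181 kmol

E reacted = 0.371 × 489 = 181.4 kmol; ν_E = −2, so ξ = 181.4/2 = 90.71 kmol.
Outlet amounts (n = n₀ + ν ξ):
  E: 489 − 2(90.71) = 307.6
  F: 351 − 1(90.71) = 260.3
  D: 0 + 2(90.71) = 181.4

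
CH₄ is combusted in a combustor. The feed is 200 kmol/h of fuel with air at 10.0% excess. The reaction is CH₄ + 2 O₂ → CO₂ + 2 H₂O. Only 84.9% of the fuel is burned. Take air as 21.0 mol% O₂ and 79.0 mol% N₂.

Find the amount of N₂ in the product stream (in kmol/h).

1660 kmol/h

Stoichiometric O₂ = 2 × 200 = 400 kmol/h; O₂ fed = 400 × 1.100 = 440 kmol/h.
N₂ fed = 440 × 79/21 = 1655 kmol/h.
Fuel reacted = 0.849 × 200 → ξ = 169.8 kmol/h.
Outlet (n = n₀ + ν ξ):
  CH₄: 200 − 1(169.8) = 30.2
  O₂: 440 − 2(169.8) = 100.4
  N₂: 1655 (inert)
  CO₂: 0 + 1(169.8) = 169.8
  H₂O: 0 + 2(169.8) = 339.6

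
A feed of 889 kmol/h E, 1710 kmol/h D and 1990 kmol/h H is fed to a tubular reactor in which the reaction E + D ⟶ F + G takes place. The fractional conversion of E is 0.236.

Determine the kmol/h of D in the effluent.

1500 kmol/h

E reacted = 0.236 × 889 = 209.8 kmol/h; ν_E = −1, so ξ = 209.8/1 = 209.8 kmol/h.
Outlet amounts (n = n₀ + ν ξ):
  E: 889 − 1(209.8) = 679.2
  D: 1710 − 1(209.8) = 1500
  F: 0 + 1(209.8) = 209.8
  G: 0 + 1(209.8) = 209.8
  H: 1990 (inert)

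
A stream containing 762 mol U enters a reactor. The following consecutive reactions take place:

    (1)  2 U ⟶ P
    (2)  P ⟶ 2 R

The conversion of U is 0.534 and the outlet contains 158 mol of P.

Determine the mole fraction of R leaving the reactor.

Conversion of U: U consumed = 2ξ₁ = 0.534 × 762 → ξ₁ = 203.5 mol.
P balance: n_P = 0 + 1ξ₁ − 1ξ₂ = 158 → ξ₂ = (1·203.5 − 158)/1 = 45.45 mol.
Outlet amounts (n = n₀ + Σ ν·ξ):
  U: 762 − 2(203.5) = 355.1
  P: 0 + 1(203.5) − 1(45.45) = 158
  R: 0 + 2(45.45) = 90.91
Total out = 604 mol; y_R = 90.91 / 604 = 0.1505.

0.151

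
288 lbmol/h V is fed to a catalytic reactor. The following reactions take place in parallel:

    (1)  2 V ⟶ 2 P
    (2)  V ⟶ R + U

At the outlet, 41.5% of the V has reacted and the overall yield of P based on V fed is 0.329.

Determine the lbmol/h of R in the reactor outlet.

24.8 lbmol/h

Yield of P: 2ξ₁ / 288 = 0.329 → ξ₁ = 47.38 lbmol/h.
Conversion of V: 2ξ₁ + 1ξ₂ = 0.415 × 288 = 119.5 → ξ₂ = 24.77 lbmol/h.
Outlet amounts (n = n₀ + Σ ν·ξ):
  V: 288 − 2(47.38) − 1(24.77) = 168.5
  P: 0 + 2(47.38) = 94.75
  R: 0 + 1(24.77) = 24.77
  U: 0 + 1(24.77) = 24.77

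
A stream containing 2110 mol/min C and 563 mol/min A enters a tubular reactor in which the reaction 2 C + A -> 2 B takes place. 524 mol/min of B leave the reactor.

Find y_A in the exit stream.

For B: n = n₀ + 2ξ → 524 = 0 + 2ξ, giving ξ = 262 mol/min.
Outlet amounts (n = n₀ + ν ξ):
  C: 2110 − 2(262) = 1586
  A: 563 − 1(262) = 301
  B: 0 + 2(262) = 524
Total out = 2411 mol/min; y_A = 301 / 2411 = 0.1248.

0.125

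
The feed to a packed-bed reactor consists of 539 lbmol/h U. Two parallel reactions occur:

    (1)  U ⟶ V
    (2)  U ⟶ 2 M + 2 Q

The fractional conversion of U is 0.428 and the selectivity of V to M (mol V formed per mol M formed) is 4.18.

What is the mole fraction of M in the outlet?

0.0804

Conversion of U: U consumed = 0.428 × 539 = 230.7 lbmol/h = 1ξ₁ + 1ξ₂.
Selectivity: 1ξ₁ / (2ξ₂) = 4.18 → ξ₁ = 8.36 ξ₂.
Substitute: (1·8.36 + 1) ξ₂ = 230.7 → ξ₂ = 24.65 lbmol/h, ξ₁ = 206 lbmol/h.
Outlet amounts (n = n₀ + Σ ν·ξ):
  U: 539 − 1(206) − 1(24.65) = 308.3
  V: 0 + 1(206) = 206
  M: 0 + 2(24.65) = 49.29
  Q: 0 + 2(24.65) = 49.29
Total out = 612.9 lbmol/h; y_M = 49.29 / 612.9 = 0.08042.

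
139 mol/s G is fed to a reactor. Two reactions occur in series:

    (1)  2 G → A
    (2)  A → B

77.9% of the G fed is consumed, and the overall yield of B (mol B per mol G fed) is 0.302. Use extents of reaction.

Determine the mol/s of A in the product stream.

12.2 mol/s

Conversion of G: G consumed = 2ξ₁ = 0.779 × 139 → ξ₁ = 54.14 mol/s.
Yield of B: 1ξ₂ / 139 = 0.302 → ξ₂ = 41.98 mol/s.
Outlet amounts (n = n₀ + Σ ν·ξ):
  G: 139 − 2(54.14) = 30.72
  A: 0 + 1(54.14) − 1(41.98) = 12.16
  B: 0 + 1(41.98) = 41.98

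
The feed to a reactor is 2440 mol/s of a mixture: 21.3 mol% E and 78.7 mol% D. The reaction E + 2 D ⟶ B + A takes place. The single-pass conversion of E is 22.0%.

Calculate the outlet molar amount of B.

E reacted = 0.22 × 519.7 = 114.3 mol/s; ν_E = −1, so ξ = 114.3/1 = 114.3 mol/s.
Outlet amounts (n = n₀ + ν ξ):
  E: 519.7 − 1(114.3) = 405.4
  D: 1920 − 2(114.3) = 1692
  B: 0 + 1(114.3) = 114.3
  A: 0 + 1(114.3) = 114.3

114 mol/s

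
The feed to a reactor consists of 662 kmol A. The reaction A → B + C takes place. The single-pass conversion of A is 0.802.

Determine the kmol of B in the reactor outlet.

A reacted = 0.802 × 662 = 530.9 kmol; ν_A = −1, so ξ = 530.9/1 = 530.9 kmol.
Outlet amounts (n = n₀ + ν ξ):
  A: 662 − 1(530.9) = 131.1
  B: 0 + 1(530.9) = 530.9
  C: 0 + 1(530.9) = 530.9

531 kmol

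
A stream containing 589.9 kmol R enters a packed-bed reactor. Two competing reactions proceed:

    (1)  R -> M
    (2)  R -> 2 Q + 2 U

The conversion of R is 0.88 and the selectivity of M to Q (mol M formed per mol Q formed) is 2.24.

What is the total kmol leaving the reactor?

874 kmol

Conversion of R: R consumed = 0.88 × 589.9 = 519.1 kmol = 1ξ₁ + 1ξ₂.
Selectivity: 1ξ₁ / (2ξ₂) = 2.24 → ξ₁ = 4.48 ξ₂.
Substitute: (1·4.48 + 1) ξ₂ = 519.1 → ξ₂ = 94.73 kmol, ξ₁ = 424.4 kmol.
Outlet amounts (n = n₀ + Σ ν·ξ):
  R: 589.9 − 1(424.4) − 1(94.73) = 70.79
  M: 0 + 1(424.4) = 424.4
  Q: 0 + 2(94.73) = 189.5
  U: 0 + 2(94.73) = 189.5
Total out = 70.79 + 424.4 + 189.5 + 189.5 = 874.1 kmol.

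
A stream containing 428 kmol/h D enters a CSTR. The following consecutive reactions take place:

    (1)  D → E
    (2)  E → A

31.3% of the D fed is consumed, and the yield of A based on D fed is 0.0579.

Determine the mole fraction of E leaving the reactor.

0.255

Conversion of D: D consumed = 1ξ₁ = 0.313 × 428 → ξ₁ = 134 kmol/h.
Yield of A: 1ξ₂ / 428 = 0.0579 → ξ₂ = 24.78 kmol/h.
Outlet amounts (n = n₀ + Σ ν·ξ):
  D: 428 − 1(134) = 294
  E: 0 + 1(134) − 1(24.78) = 109.2
  A: 0 + 1(24.78) = 24.78
Total out = 428 kmol/h; y_E = 109.2 / 428 = 0.2551.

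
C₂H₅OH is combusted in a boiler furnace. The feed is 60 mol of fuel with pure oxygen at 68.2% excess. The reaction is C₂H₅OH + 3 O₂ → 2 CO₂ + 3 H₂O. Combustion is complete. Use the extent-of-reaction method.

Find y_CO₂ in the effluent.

0.284

Stoichiometric O₂ = 3 × 60 = 180 mol; O₂ fed = 180 × 1.682 = 302.8 mol.
Fuel reacted = 1 × 60 → ξ = 60 mol.
Outlet (n = n₀ + ν ξ):
  C₂H₅OH: 60 − 1(60) = 0
  O₂: 302.8 − 3(60) = 122.8
  CO₂: 0 + 2(60) = 120
  H₂O: 0 + 3(60) = 180
Total out = 422.8 mol; y_CO₂ = 120 / 422.8 = 0.2838.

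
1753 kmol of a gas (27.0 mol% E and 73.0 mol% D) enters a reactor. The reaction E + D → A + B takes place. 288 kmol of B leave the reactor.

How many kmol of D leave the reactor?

992 kmol

For B: n = n₀ + 1ξ → 288 = 0 + 1ξ, giving ξ = 288 kmol.
Outlet amounts (n = n₀ + ν ξ):
  E: 473.3 − 1(288) = 185.3
  D: 1280 − 1(288) = 991.7
  A: 0 + 1(288) = 288
  B: 0 + 1(288) = 288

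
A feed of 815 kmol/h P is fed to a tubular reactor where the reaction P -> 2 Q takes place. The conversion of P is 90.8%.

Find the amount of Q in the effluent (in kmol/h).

1480 kmol/h

P reacted = 0.908 × 815 = 740 kmol/h; ν_P = −1, so ξ = 740/1 = 740 kmol/h.
Outlet amounts (n = n₀ + ν ξ):
  P: 815 − 1(740) = 74.98
  Q: 0 + 2(740) = 1480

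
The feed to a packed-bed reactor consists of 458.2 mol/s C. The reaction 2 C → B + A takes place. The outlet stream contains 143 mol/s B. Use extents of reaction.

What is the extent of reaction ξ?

For B: n = n₀ + 1ξ → 143 = 0 + 1ξ, giving ξ = 143 mol/s.
Outlet amounts (n = n₀ + ν ξ):
  C: 458.2 − 2(143) = 172.2
  B: 0 + 1(143) = 143
  A: 0 + 1(143) = 143

ξ = 143 mol/s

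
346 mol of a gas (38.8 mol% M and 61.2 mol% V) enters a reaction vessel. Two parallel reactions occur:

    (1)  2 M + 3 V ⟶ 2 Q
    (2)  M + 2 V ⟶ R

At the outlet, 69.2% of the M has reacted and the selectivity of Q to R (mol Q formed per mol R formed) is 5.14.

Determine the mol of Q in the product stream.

77.8 mol

Conversion of M: M consumed = 0.692 × 134.2 = 92.9 mol = 2ξ₁ + 1ξ₂.
Selectivity: 2ξ₁ / (1ξ₂) = 5.14 → ξ₁ = 2.57 ξ₂.
Substitute: (2·2.57 + 1) ξ₂ = 92.9 → ξ₂ = 15.13 mol, ξ₁ = 38.88 mol.
Outlet amounts (n = n₀ + Σ ν·ξ):
  M: 134.2 − 2(38.88) − 1(15.13) = 41.35
  V: 211.8 − 3(38.88) − 2(15.13) = 64.84
  Q: 0 + 2(38.88) = 77.77
  R: 0 + 1(15.13) = 15.13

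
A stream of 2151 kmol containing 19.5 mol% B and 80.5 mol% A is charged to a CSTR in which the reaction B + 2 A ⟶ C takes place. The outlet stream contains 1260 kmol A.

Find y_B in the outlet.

0.109

For A: n = n₀ − 2ξ → 1260 = 1732 − 2ξ, giving ξ = 235.8 kmol.
Outlet amounts (n = n₀ + ν ξ):
  B: 419.4 − 1(235.8) = 183.7
  A: 1732 − 2(235.8) = 1260
  C: 0 + 1(235.8) = 235.8
Total out = 1679 kmol; y_B = 183.7 / 1679 = 0.1094.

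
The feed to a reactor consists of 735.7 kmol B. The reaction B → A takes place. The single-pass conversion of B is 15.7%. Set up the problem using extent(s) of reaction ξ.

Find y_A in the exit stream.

B reacted = 0.157 × 735.7 = 115.5 kmol; ν_B = −1, so ξ = 115.5/1 = 115.5 kmol.
Outlet amounts (n = n₀ + ν ξ):
  B: 735.7 − 1(115.5) = 620.2
  A: 0 + 1(115.5) = 115.5
Total out = 735.7 kmol; y_A = 115.5 / 735.7 = 0.157.

0.157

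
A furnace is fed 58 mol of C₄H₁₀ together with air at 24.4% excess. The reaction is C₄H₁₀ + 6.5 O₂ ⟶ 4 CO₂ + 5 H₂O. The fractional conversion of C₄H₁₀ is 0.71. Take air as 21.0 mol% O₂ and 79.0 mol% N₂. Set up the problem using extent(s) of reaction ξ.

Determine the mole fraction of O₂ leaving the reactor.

Stoichiometric O₂ = 6.5 × 58 = 377 mol; O₂ fed = 377 × 1.244 = 469 mol.
N₂ fed = 469 × 79/21 = 1764 mol.
Fuel reacted = 0.71 × 58 → ξ = 41.18 mol.
Outlet (n = n₀ + ν ξ):
  C₄H₁₀: 58 − 1(41.18) = 16.82
  O₂: 469 − 6.5(41.18) = 201.3
  N₂: 1764 (inert)
  CO₂: 0 + 4(41.18) = 164.7
  H₂O: 0 + 5(41.18) = 205.9
Total out = 2353 mol; y_O₂ = 201.3 / 2353 = 0.08556.

0.0856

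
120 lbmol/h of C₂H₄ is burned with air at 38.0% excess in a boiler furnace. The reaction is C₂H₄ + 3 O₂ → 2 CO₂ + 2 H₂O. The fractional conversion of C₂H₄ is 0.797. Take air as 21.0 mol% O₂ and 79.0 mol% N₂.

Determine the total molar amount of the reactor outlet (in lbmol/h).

Stoichiometric O₂ = 3 × 120 = 360 lbmol/h; O₂ fed = 360 × 1.380 = 496.8 lbmol/h.
N₂ fed = 496.8 × 79/21 = 1869 lbmol/h.
Fuel reacted = 0.797 × 120 → ξ = 95.64 lbmol/h.
Outlet (n = n₀ + ν ξ):
  C₂H₄: 120 − 1(95.64) = 24.36
  O₂: 496.8 − 3(95.64) = 209.9
  N₂: 1869 (inert)
  CO₂: 0 + 2(95.64) = 191.3
  H₂O: 0 + 2(95.64) = 191.3
Total out = 24.36 + 209.9 + 1869 + 191.3 + 191.3 = 2486 lbmol/h.

2490 lbmol/h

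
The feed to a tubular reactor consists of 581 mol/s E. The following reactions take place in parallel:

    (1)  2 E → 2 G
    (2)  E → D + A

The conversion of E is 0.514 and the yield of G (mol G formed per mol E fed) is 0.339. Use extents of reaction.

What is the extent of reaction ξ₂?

ξ₂ = 102 mol/s

Yield of G: 2ξ₁ / 581 = 0.339 → ξ₁ = 98.48 mol/s.
Conversion of E: 2ξ₁ + 1ξ₂ = 0.514 × 581 = 298.6 → ξ₂ = 101.7 mol/s.
Outlet amounts (n = n₀ + Σ ν·ξ):
  E: 581 − 2(98.48) − 1(101.7) = 282.4
  G: 0 + 2(98.48) = 197
  D: 0 + 1(101.7) = 101.7
  A: 0 + 1(101.7) = 101.7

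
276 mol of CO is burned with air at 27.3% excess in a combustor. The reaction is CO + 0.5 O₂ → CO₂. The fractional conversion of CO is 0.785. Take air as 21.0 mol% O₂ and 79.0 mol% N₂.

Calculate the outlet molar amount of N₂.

Stoichiometric O₂ = 0.5 × 276 = 138 mol; O₂ fed = 138 × 1.273 = 175.7 mol.
N₂ fed = 175.7 × 79/21 = 660.9 mol.
Fuel reacted = 0.785 × 276 → ξ = 216.7 mol.
Outlet (n = n₀ + ν ξ):
  CO: 276 − 1(216.7) = 59.34
  O₂: 175.7 − 0.5(216.7) = 67.34
  N₂: 660.9 (inert)
  CO₂: 0 + 1(216.7) = 216.7

661 mol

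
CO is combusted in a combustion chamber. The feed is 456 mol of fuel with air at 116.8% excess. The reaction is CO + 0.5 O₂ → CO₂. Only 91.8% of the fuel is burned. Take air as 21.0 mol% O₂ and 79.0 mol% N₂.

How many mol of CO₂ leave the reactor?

Stoichiometric O₂ = 0.5 × 456 = 228 mol; O₂ fed = 228 × 2.168 = 494.3 mol.
N₂ fed = 494.3 × 79/21 = 1860 mol.
Fuel reacted = 0.918 × 456 → ξ = 418.6 mol.
Outlet (n = n₀ + ν ξ):
  CO: 456 − 1(418.6) = 37.39
  O₂: 494.3 − 0.5(418.6) = 285
  N₂: 1860 (inert)
  CO₂: 0 + 1(418.6) = 418.6

419 mol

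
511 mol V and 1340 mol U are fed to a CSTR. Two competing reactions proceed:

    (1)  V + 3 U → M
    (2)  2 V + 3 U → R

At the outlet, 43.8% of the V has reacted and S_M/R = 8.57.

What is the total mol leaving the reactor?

1220 mol

Conversion of V: V consumed = 0.438 × 511 = 223.8 mol = 1ξ₁ + 2ξ₂.
Selectivity: 1ξ₁ / (1ξ₂) = 8.57 → ξ₁ = 8.57 ξ₂.
Substitute: (1·8.57 + 2) ξ₂ = 223.8 → ξ₂ = 21.17 mol, ξ₁ = 181.5 mol.
Outlet amounts (n = n₀ + Σ ν·ξ):
  V: 511 − 1(181.5) − 2(21.17) = 287.2
  U: 1340 − 3(181.5) − 3(21.17) = 732.1
  M: 0 + 1(181.5) = 181.5
  R: 0 + 1(21.17) = 21.17
Total out = 287.2 + 732.1 + 181.5 + 21.17 = 1222 mol.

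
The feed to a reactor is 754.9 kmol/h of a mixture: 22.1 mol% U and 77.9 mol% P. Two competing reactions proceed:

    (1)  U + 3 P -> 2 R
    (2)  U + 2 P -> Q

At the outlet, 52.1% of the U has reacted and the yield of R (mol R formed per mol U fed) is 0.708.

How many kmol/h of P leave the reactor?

Yield of R: 2ξ₁ / 166.8 = 0.708 → ξ₁ = 59.06 kmol/h.
Conversion of U: 1ξ₁ + 1ξ₂ = 0.521 × 166.8 = 86.92 → ξ₂ = 27.86 kmol/h.
Outlet amounts (n = n₀ + Σ ν·ξ):
  U: 166.8 − 1(59.06) − 1(27.86) = 79.91
  P: 588.1 − 3(59.06) − 2(27.86) = 355.2
  R: 0 + 2(59.06) = 118.1
  Q: 0 + 1(27.86) = 27.86

355 kmol/h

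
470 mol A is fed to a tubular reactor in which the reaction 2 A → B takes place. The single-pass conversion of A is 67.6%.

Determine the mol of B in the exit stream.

A reacted = 0.676 × 470 = 317.7 mol; ν_A = −2, so ξ = 317.7/2 = 158.9 mol.
Outlet amounts (n = n₀ + ν ξ):
  A: 470 − 2(158.9) = 152.3
  B: 0 + 1(158.9) = 158.9

159 mol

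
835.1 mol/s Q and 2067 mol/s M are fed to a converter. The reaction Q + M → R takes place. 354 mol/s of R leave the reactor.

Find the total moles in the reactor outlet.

2550 mol/s

For R: n = n₀ + 1ξ → 354 = 0 + 1ξ, giving ξ = 354 mol/s.
Outlet amounts (n = n₀ + ν ξ):
  Q: 835.1 − 1(354) = 481.1
  M: 2067 − 1(354) = 1713
  R: 0 + 1(354) = 354
Total out = 481.1 + 1713 + 354 = 2548 mol/s.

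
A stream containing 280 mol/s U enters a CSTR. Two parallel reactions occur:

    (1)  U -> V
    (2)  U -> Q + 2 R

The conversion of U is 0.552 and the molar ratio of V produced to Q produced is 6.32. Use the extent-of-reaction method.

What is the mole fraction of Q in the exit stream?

0.0655

Conversion of U: U consumed = 0.552 × 280 = 154.6 mol/s = 1ξ₁ + 1ξ₂.
Selectivity: 1ξ₁ / (1ξ₂) = 6.32 → ξ₁ = 6.32 ξ₂.
Substitute: (1·6.32 + 1) ξ₂ = 154.6 → ξ₂ = 21.11 mol/s, ξ₁ = 133.4 mol/s.
Outlet amounts (n = n₀ + Σ ν·ξ):
  U: 280 − 1(133.4) − 1(21.11) = 125.4
  V: 0 + 1(133.4) = 133.4
  Q: 0 + 1(21.11) = 21.11
  R: 0 + 2(21.11) = 42.23
Total out = 322.2 mol/s; y_Q = 21.11 / 322.2 = 0.06553.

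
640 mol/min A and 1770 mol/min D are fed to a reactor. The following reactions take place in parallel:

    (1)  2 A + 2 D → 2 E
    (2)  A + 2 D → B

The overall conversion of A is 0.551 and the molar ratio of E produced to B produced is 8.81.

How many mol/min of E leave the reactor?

Conversion of A: A consumed = 0.551 × 640 = 352.6 mol/min = 2ξ₁ + 1ξ₂.
Selectivity: 2ξ₁ / (1ξ₂) = 8.81 → ξ₁ = 4.405 ξ₂.
Substitute: (2·4.405 + 1) ξ₂ = 352.6 → ξ₂ = 35.95 mol/min, ξ₁ = 158.3 mol/min.
Outlet amounts (n = n₀ + Σ ν·ξ):
  A: 640 − 2(158.3) − 1(35.95) = 287.4
  D: 1770 − 2(158.3) − 2(35.95) = 1381
  E: 0 + 2(158.3) = 316.7
  B: 0 + 1(35.95) = 35.95

317 mol/min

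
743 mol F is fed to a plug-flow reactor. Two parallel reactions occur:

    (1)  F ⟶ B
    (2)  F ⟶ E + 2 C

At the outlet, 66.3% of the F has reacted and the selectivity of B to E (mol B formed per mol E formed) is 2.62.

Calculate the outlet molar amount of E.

136 mol

Conversion of F: F consumed = 0.663 × 743 = 492.6 mol = 1ξ₁ + 1ξ₂.
Selectivity: 1ξ₁ / (1ξ₂) = 2.62 → ξ₁ = 2.62 ξ₂.
Substitute: (1·2.62 + 1) ξ₂ = 492.6 → ξ₂ = 136.1 mol, ξ₁ = 356.5 mol.
Outlet amounts (n = n₀ + Σ ν·ξ):
  F: 743 − 1(356.5) − 1(136.1) = 250.4
  B: 0 + 1(356.5) = 356.5
  E: 0 + 1(136.1) = 136.1
  C: 0 + 2(136.1) = 272.2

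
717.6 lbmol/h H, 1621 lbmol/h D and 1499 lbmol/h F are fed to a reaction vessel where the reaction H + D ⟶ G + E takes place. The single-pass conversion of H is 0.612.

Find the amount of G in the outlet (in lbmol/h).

439 lbmol/h

H reacted = 0.612 × 717.6 = 439.2 lbmol/h; ν_H = −1, so ξ = 439.2/1 = 439.2 lbmol/h.
Outlet amounts (n = n₀ + ν ξ):
  H: 717.6 − 1(439.2) = 278.4
  D: 1621 − 1(439.2) = 1182
  G: 0 + 1(439.2) = 439.2
  E: 0 + 1(439.2) = 439.2
  F: 1499 (inert)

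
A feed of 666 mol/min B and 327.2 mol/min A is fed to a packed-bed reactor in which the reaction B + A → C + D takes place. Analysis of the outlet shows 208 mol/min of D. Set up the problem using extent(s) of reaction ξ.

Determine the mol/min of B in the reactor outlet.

For D: n = n₀ + 1ξ → 208 = 0 + 1ξ, giving ξ = 208 mol/min.
Outlet amounts (n = n₀ + ν ξ):
  B: 666 − 1(208) = 458
  A: 327.2 − 1(208) = 119.2
  C: 0 + 1(208) = 208
  D: 0 + 1(208) = 208

458 mol/min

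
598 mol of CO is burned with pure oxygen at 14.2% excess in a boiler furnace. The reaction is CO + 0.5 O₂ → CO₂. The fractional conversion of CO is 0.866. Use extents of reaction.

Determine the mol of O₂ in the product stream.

82.5 mol

Stoichiometric O₂ = 0.5 × 598 = 299 mol; O₂ fed = 299 × 1.142 = 341.5 mol.
Fuel reacted = 0.866 × 598 → ξ = 517.9 mol.
Outlet (n = n₀ + ν ξ):
  CO: 598 − 1(517.9) = 80.13
  O₂: 341.5 − 0.5(517.9) = 82.52
  CO₂: 0 + 1(517.9) = 517.9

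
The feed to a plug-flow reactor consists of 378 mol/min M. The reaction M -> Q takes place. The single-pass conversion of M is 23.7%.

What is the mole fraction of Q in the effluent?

0.237

M reacted = 0.237 × 378 = 89.59 mol/min; ν_M = −1, so ξ = 89.59/1 = 89.59 mol/min.
Outlet amounts (n = n₀ + ν ξ):
  M: 378 − 1(89.59) = 288.4
  Q: 0 + 1(89.59) = 89.59
Total out = 378 mol/min; y_Q = 89.59 / 378 = 0.237.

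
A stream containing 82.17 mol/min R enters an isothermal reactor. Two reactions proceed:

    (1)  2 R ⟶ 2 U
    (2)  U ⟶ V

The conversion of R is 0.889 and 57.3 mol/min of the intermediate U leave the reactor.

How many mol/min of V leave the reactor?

15.7 mol/min

Conversion of R: R consumed = 2ξ₁ = 0.889 × 82.17 → ξ₁ = 36.52 mol/min.
U balance: n_U = 0 + 2ξ₁ − 1ξ₂ = 57.3 → ξ₂ = (2·36.52 − 57.3)/1 = 15.75 mol/min.
Outlet amounts (n = n₀ + Σ ν·ξ):
  R: 82.17 − 2(36.52) = 9.121
  U: 0 + 2(36.52) − 1(15.75) = 57.3
  V: 0 + 1(15.75) = 15.75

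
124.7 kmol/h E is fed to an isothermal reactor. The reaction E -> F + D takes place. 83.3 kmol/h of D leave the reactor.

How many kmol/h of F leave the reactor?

83.3 kmol/h

For D: n = n₀ + 1ξ → 83.3 = 0 + 1ξ, giving ξ = 83.3 kmol/h.
Outlet amounts (n = n₀ + ν ξ):
  E: 124.7 − 1(83.3) = 41.4
  F: 0 + 1(83.3) = 83.3
  D: 0 + 1(83.3) = 83.3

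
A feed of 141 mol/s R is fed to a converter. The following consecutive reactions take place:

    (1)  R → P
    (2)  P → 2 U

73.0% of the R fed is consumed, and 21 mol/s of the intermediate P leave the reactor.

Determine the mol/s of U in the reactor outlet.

164 mol/s

Conversion of R: R consumed = 1ξ₁ = 0.73 × 141 → ξ₁ = 102.9 mol/s.
P balance: n_P = 0 + 1ξ₁ − 1ξ₂ = 21 → ξ₂ = (1·102.9 − 21)/1 = 81.93 mol/s.
Outlet amounts (n = n₀ + Σ ν·ξ):
  R: 141 − 1(102.9) = 38.07
  P: 0 + 1(102.9) − 1(81.93) = 21
  U: 0 + 2(81.93) = 163.9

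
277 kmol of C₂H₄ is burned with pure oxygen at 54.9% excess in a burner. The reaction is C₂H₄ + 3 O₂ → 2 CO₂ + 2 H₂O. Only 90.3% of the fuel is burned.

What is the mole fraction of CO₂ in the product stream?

0.32

Stoichiometric O₂ = 3 × 277 = 831 kmol; O₂ fed = 831 × 1.549 = 1287 kmol.
Fuel reacted = 0.903 × 277 → ξ = 250.1 kmol.
Outlet (n = n₀ + ν ξ):
  C₂H₄: 277 − 1(250.1) = 26.87
  O₂: 1287 − 3(250.1) = 536.8
  CO₂: 0 + 2(250.1) = 500.3
  H₂O: 0 + 2(250.1) = 500.3
Total out = 1564 kmol; y_CO₂ = 500.3 / 1564 = 0.3198.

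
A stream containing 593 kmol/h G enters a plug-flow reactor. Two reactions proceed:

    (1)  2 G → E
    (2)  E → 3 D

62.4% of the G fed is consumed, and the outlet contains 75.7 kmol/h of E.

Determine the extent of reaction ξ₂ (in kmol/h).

Conversion of G: G consumed = 2ξ₁ = 0.624 × 593 → ξ₁ = 185 kmol/h.
E balance: n_E = 0 + 1ξ₁ − 1ξ₂ = 75.7 → ξ₂ = (1·185 − 75.7)/1 = 109.3 kmol/h.
Outlet amounts (n = n₀ + Σ ν·ξ):
  G: 593 − 2(185) = 223
  E: 0 + 1(185) − 1(109.3) = 75.7
  D: 0 + 3(109.3) = 327.9

ξ₂ = 109 kmol/h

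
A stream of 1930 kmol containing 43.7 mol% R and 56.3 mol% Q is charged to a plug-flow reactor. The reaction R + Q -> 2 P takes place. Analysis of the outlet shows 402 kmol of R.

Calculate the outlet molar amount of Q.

For R: n = n₀ − 1ξ → 402 = 843.4 − 1ξ, giving ξ = 441.4 kmol.
Outlet amounts (n = n₀ + ν ξ):
  R: 843.4 − 1(441.4) = 402
  Q: 1087 − 1(441.4) = 645.2
  P: 0 + 2(441.4) = 882.8

645 kmol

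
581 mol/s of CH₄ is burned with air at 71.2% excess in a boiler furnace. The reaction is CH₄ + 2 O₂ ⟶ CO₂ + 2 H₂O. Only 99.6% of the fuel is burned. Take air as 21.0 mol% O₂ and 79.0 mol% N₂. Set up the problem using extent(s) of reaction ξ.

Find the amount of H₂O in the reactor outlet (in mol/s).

1160 mol/s

Stoichiometric O₂ = 2 × 581 = 1162 mol/s; O₂ fed = 1162 × 1.712 = 1989 mol/s.
N₂ fed = 1989 × 79/21 = 7484 mol/s.
Fuel reacted = 0.996 × 581 → ξ = 578.7 mol/s.
Outlet (n = n₀ + ν ξ):
  CH₄: 581 − 1(578.7) = 2.324
  O₂: 1989 − 2(578.7) = 832
  N₂: 7484 (inert)
  CO₂: 0 + 1(578.7) = 578.7
  H₂O: 0 + 2(578.7) = 1157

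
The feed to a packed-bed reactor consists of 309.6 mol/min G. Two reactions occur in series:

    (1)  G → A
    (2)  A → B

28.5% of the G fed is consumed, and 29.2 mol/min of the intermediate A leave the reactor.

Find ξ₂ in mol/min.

Conversion of G: G consumed = 1ξ₁ = 0.285 × 309.6 → ξ₁ = 88.24 mol/min.
A balance: n_A = 0 + 1ξ₁ − 1ξ₂ = 29.2 → ξ₂ = (1·88.24 − 29.2)/1 = 59.04 mol/min.
Outlet amounts (n = n₀ + Σ ν·ξ):
  G: 309.6 − 1(88.24) = 221.4
  A: 0 + 1(88.24) − 1(59.04) = 29.2
  B: 0 + 1(59.04) = 59.04

ξ₂ = 59 mol/min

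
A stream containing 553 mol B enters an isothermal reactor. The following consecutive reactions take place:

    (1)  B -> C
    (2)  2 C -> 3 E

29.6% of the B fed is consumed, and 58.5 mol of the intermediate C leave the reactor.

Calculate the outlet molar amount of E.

158 mol

Conversion of B: B consumed = 1ξ₁ = 0.296 × 553 → ξ₁ = 163.7 mol.
C balance: n_C = 0 + 1ξ₁ − 2ξ₂ = 58.5 → ξ₂ = (1·163.7 − 58.5)/2 = 52.59 mol.
Outlet amounts (n = n₀ + Σ ν·ξ):
  B: 553 − 1(163.7) = 389.3
  C: 0 + 1(163.7) − 2(52.59) = 58.5
  E: 0 + 3(52.59) = 157.8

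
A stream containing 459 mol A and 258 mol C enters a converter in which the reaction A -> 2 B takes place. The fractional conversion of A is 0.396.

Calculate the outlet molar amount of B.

364 mol

A reacted = 0.396 × 459 = 181.8 mol; ν_A = −1, so ξ = 181.8/1 = 181.8 mol.
Outlet amounts (n = n₀ + ν ξ):
  A: 459 − 1(181.8) = 277.2
  B: 0 + 2(181.8) = 363.5
  C: 258 (inert)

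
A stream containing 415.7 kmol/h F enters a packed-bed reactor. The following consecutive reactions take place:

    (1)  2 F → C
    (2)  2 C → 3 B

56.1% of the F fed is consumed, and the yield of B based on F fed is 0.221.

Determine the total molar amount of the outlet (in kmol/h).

Conversion of F: F consumed = 2ξ₁ = 0.561 × 415.7 → ξ₁ = 116.6 kmol/h.
Yield of B: 3ξ₂ / 415.7 = 0.221 → ξ₂ = 30.62 kmol/h.
Outlet amounts (n = n₀ + Σ ν·ξ):
  F: 415.7 − 2(116.6) = 182.5
  C: 0 + 1(116.6) − 2(30.62) = 55.36
  B: 0 + 3(30.62) = 91.87
Total out = 182.5 + 55.36 + 91.87 = 329.7 kmol/h.

330 kmol/h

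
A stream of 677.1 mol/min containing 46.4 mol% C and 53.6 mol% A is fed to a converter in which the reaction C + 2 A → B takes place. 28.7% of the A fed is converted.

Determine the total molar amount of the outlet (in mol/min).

573 mol/min

A reacted = 0.287 × 362.9 = 104.2 mol/min; ν_A = −2, so ξ = 104.2/2 = 52.08 mol/min.
Outlet amounts (n = n₀ + ν ξ):
  C: 314.2 − 1(52.08) = 262.1
  A: 362.9 − 2(52.08) = 258.8
  B: 0 + 1(52.08) = 52.08
Total out = 262.1 + 258.8 + 52.08 = 572.9 mol/min.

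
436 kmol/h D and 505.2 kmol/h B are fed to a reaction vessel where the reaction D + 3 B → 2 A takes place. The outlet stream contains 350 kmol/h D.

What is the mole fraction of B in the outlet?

For D: n = n₀ − 1ξ → 350 = 436 − 1ξ, giving ξ = 86 kmol/h.
Outlet amounts (n = n₀ + ν ξ):
  D: 436 − 1(86) = 350
  B: 505.2 − 3(86) = 247.2
  A: 0 + 2(86) = 172
Total out = 769.2 kmol/h; y_B = 247.2 / 769.2 = 0.3214.

0.321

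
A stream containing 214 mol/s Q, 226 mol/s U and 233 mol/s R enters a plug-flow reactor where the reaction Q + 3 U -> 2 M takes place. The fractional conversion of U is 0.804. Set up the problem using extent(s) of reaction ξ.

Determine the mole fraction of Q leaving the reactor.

U reacted = 0.804 × 226 = 181.7 mol/s; ν_U = −3, so ξ = 181.7/3 = 60.57 mol/s.
Outlet amounts (n = n₀ + ν ξ):
  Q: 214 − 1(60.57) = 153.4
  U: 226 − 3(60.57) = 44.3
  M: 0 + 2(60.57) = 121.1
  R: 233 (inert)
Total out = 551.9 mol/s; y_Q = 153.4 / 551.9 = 0.278.

0.278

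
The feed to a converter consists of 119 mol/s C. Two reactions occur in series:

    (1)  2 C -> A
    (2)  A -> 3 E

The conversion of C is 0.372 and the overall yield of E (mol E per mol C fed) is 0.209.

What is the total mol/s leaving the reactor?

113 mol/s

Conversion of C: C consumed = 2ξ₁ = 0.372 × 119 → ξ₁ = 22.13 mol/s.
Yield of E: 3ξ₂ / 119 = 0.209 → ξ₂ = 8.29 mol/s.
Outlet amounts (n = n₀ + Σ ν·ξ):
  C: 119 − 2(22.13) = 74.73
  A: 0 + 1(22.13) − 1(8.29) = 13.84
  E: 0 + 3(8.29) = 24.87
Total out = 74.73 + 13.84 + 24.87 = 113.4 mol/s.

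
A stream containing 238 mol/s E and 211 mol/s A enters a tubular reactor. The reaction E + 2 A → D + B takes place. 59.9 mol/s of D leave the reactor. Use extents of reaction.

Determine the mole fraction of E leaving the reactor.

For D: n = n₀ + 1ξ → 59.9 = 0 + 1ξ, giving ξ = 59.9 mol/s.
Outlet amounts (n = n₀ + ν ξ):
  E: 238 − 1(59.9) = 178.1
  A: 211 − 2(59.9) = 91.2
  D: 0 + 1(59.9) = 59.9
  B: 0 + 1(59.9) = 59.9
Total out = 389.1 mol/s; y_E = 178.1 / 389.1 = 0.4577.

0.458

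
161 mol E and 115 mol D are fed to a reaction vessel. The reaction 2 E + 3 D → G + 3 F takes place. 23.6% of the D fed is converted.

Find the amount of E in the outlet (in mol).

D reacted = 0.236 × 115 = 27.14 mol; ν_D = −3, so ξ = 27.14/3 = 9.047 mol.
Outlet amounts (n = n₀ + ν ξ):
  E: 161 − 2(9.047) = 142.9
  D: 115 − 3(9.047) = 87.86
  G: 0 + 1(9.047) = 9.047
  F: 0 + 3(9.047) = 27.14

143 mol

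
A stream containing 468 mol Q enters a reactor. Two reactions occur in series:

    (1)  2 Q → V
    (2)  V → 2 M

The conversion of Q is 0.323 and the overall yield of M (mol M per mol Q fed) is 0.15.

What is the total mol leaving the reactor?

428 mol

Conversion of Q: Q consumed = 2ξ₁ = 0.323 × 468 → ξ₁ = 75.58 mol.
Yield of M: 2ξ₂ / 468 = 0.15 → ξ₂ = 35.1 mol.
Outlet amounts (n = n₀ + Σ ν·ξ):
  Q: 468 − 2(75.58) = 316.8
  V: 0 + 1(75.58) − 1(35.1) = 40.48
  M: 0 + 2(35.1) = 70.2
Total out = 316.8 + 40.48 + 70.2 = 427.5 mol.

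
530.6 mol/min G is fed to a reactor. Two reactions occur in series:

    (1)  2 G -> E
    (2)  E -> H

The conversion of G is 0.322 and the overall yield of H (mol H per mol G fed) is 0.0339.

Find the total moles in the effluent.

Conversion of G: G consumed = 2ξ₁ = 0.322 × 530.6 → ξ₁ = 85.43 mol/min.
Yield of H: 1ξ₂ / 530.6 = 0.0339 → ξ₂ = 17.99 mol/min.
Outlet amounts (n = n₀ + Σ ν·ξ):
  G: 530.6 − 2(85.43) = 359.7
  E: 0 + 1(85.43) − 1(17.99) = 67.44
  H: 0 + 1(17.99) = 17.99
Total out = 359.7 + 67.44 + 17.99 = 445.2 mol/min.

445 mol/min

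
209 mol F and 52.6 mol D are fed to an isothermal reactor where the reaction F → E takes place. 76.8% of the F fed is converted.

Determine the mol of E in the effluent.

161 mol

F reacted = 0.768 × 209 = 160.5 mol; ν_F = −1, so ξ = 160.5/1 = 160.5 mol.
Outlet amounts (n = n₀ + ν ξ):
  F: 209 − 1(160.5) = 48.49
  E: 0 + 1(160.5) = 160.5
  D: 52.6 (inert)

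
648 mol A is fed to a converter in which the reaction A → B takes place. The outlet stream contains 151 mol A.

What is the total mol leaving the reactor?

648 mol

For A: n = n₀ − 1ξ → 151 = 648 − 1ξ, giving ξ = 497 mol.
Outlet amounts (n = n₀ + ν ξ):
  A: 648 − 1(497) = 151
  B: 0 + 1(497) = 497
Total out = 151 + 497 = 648 mol.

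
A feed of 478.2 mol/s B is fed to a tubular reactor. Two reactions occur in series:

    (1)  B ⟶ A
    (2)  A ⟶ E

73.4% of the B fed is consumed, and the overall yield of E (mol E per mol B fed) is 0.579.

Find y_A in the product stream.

Conversion of B: B consumed = 1ξ₁ = 0.734 × 478.2 → ξ₁ = 351 mol/s.
Yield of E: 1ξ₂ / 478.2 = 0.579 → ξ₂ = 276.9 mol/s.
Outlet amounts (n = n₀ + Σ ν·ξ):
  B: 478.2 − 1(351) = 127.2
  A: 0 + 1(351) − 1(276.9) = 74.12
  E: 0 + 1(276.9) = 276.9
Total out = 478.2 mol/s; y_A = 74.12 / 478.2 = 0.155.

0.155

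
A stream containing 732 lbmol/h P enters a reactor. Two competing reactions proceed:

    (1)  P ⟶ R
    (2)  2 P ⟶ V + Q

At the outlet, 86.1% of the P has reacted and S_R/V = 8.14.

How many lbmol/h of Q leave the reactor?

Conversion of P: P consumed = 0.861 × 732 = 630.3 lbmol/h = 1ξ₁ + 2ξ₂.
Selectivity: 1ξ₁ / (1ξ₂) = 8.14 → ξ₁ = 8.14 ξ₂.
Substitute: (1·8.14 + 2) ξ₂ = 630.3 → ξ₂ = 62.16 lbmol/h, ξ₁ = 505.9 lbmol/h.
Outlet amounts (n = n₀ + Σ ν·ξ):
  P: 732 − 1(505.9) − 2(62.16) = 101.7
  R: 0 + 1(505.9) = 505.9
  V: 0 + 1(62.16) = 62.16
  Q: 0 + 1(62.16) = 62.16

62.2 lbmol/h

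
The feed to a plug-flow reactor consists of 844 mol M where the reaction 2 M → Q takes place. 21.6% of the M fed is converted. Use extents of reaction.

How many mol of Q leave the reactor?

M reacted = 0.216 × 844 = 182.3 mol; ν_M = −2, so ξ = 182.3/2 = 91.15 mol.
Outlet amounts (n = n₀ + ν ξ):
  M: 844 − 2(91.15) = 661.7
  Q: 0 + 1(91.15) = 91.15

91.2 mol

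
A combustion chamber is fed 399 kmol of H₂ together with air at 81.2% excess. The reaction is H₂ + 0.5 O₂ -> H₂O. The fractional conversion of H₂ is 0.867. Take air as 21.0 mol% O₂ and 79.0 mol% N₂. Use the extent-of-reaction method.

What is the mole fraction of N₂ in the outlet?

0.698

Stoichiometric O₂ = 0.5 × 399 = 199.5 kmol; O₂ fed = 199.5 × 1.812 = 361.5 kmol.
N₂ fed = 361.5 × 79/21 = 1360 kmol.
Fuel reacted = 0.867 × 399 → ξ = 345.9 kmol.
Outlet (n = n₀ + ν ξ):
  H₂: 399 − 1(345.9) = 53.07
  O₂: 361.5 − 0.5(345.9) = 188.5
  N₂: 1360 (inert)
  H₂O: 0 + 1(345.9) = 345.9
Total out = 1947 kmol; y_N₂ = 1360 / 1947 = 0.6983.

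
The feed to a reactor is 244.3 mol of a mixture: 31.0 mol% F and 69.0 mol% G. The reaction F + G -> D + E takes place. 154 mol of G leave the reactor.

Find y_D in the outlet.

0.0596

For G: n = n₀ − 1ξ → 154 = 168.6 − 1ξ, giving ξ = 14.57 mol.
Outlet amounts (n = n₀ + ν ξ):
  F: 75.73 − 1(14.57) = 61.17
  G: 168.6 − 1(14.57) = 154
  D: 0 + 1(14.57) = 14.57
  E: 0 + 1(14.57) = 14.57
Total out = 244.3 mol; y_D = 14.57 / 244.3 = 0.05963.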